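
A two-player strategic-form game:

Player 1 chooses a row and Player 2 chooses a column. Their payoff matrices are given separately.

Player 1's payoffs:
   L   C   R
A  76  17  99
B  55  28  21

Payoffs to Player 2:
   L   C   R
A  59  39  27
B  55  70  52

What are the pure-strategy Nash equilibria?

Pure-strategy Nash equilibria: (A, L) and (B, C)

Player 1 against L: payoffs 76, 55 → best response A.
Player 1 against C: payoffs 17, 28 → best response B.
Player 1 against R: payoffs 99, 21 → best response A.
Player 2 against A: payoffs 59, 39, 27 → best response L.
Player 2 against B: payoffs 55, 70, 52 → best response C.
Mutual best responses: (A, L); (B, C).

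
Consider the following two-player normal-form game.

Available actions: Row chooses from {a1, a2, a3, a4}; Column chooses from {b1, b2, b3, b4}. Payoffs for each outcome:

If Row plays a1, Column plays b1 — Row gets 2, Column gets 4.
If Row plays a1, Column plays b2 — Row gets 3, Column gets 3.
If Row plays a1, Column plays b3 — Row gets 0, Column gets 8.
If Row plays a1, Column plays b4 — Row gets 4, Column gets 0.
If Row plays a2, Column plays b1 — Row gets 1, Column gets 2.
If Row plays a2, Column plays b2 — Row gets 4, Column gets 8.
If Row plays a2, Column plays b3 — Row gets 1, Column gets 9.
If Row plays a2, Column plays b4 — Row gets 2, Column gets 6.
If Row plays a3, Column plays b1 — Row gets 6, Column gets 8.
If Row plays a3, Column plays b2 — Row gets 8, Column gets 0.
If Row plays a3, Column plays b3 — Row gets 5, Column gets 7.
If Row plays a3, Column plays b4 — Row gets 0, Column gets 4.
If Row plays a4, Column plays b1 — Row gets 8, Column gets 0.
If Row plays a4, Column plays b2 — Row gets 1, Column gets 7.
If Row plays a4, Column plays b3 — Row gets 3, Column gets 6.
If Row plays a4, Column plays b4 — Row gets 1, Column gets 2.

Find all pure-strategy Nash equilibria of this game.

none

(a1, b1): Row can switch to a3 (2 → 6). Not NE.
(a1, b2): Row can switch to a2 (3 → 4). Not NE.
(a1, b3): Row can switch to a2 (0 → 1). Not NE.
(a1, b4): Column can switch to b1 (0 → 4). Not NE.
(a2, b1): Row can switch to a1 (1 → 2). Not NE.
(a2, b2): Row can switch to a3 (4 → 8). Not NE.
(a2, b3): Row can switch to a3 (1 → 5). Not NE.
(a2, b4): Row can switch to a1 (2 → 4). Not NE.
(a3, b1): Row can switch to a4 (6 → 8). Not NE.
(a3, b2): Column can switch to b1 (0 → 8). Not NE.
(a3, b3): Column can switch to b1 (7 → 8). Not NE.
(a3, b4): Row can switch to a1 (0 → 4). Not NE.
(The remaining 4 profiles each have a profitable deviation by the same check.)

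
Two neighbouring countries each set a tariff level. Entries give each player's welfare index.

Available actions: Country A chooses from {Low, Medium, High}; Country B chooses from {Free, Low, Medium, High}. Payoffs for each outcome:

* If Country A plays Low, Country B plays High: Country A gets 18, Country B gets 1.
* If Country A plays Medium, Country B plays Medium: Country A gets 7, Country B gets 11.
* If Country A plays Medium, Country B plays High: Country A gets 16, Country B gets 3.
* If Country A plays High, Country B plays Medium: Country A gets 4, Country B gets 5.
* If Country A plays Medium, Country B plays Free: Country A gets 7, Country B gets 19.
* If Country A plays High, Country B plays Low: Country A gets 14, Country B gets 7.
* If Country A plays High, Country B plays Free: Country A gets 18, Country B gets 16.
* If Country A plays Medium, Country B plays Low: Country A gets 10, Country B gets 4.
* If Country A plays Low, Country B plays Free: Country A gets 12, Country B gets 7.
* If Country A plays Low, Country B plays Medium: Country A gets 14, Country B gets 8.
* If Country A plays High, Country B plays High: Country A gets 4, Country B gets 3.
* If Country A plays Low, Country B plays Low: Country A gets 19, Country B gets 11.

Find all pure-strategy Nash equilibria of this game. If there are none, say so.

Country A against Free: payoffs 12, 7, 18 → best response High.
Country A against Low: payoffs 19, 10, 14 → best response Low.
Country A against Medium: payoffs 14, 7, 4 → best response Low.
Country A against High: payoffs 18, 16, 4 → best response Low.
Country B against Low: payoffs 7, 11, 8, 1 → best response Low.
Country B against Medium: payoffs 19, 4, 11, 3 → best response Free.
Country B against High: payoffs 16, 7, 5, 3 → best response Free.
Mutual best responses: (Low, Low); (High, Free).

Pure-strategy Nash equilibria: (Low, Low), (High, Free)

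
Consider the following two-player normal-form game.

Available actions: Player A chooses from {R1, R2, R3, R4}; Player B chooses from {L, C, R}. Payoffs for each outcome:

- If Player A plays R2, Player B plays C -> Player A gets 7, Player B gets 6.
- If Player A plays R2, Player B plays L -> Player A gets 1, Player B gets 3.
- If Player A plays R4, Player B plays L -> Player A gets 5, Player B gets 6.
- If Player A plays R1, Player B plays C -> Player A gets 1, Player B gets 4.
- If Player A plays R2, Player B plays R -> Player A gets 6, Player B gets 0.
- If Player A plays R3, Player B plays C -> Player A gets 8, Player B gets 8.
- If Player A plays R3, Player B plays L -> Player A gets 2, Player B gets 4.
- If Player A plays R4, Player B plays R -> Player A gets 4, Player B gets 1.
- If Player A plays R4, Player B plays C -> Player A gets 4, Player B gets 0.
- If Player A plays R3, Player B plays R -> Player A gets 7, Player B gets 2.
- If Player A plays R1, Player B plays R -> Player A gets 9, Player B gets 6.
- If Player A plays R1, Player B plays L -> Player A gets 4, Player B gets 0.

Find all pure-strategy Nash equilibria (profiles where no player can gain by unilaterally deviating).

For each player, find the best response to each opponent profile; mutual best responses are the pure NE.
Player A against L: payoffs 4, 1, 2, 5 → best response R4.
Player A against C: payoffs 1, 7, 8, 4 → best response R3.
Player A against R: payoffs 9, 6, 7, 4 → best response R1.
Player B against R1: payoffs 0, 4, 6 → best response R.
Player B against R2: payoffs 3, 6, 0 → best response C.
Player B against R3: payoffs 4, 8, 2 → best response C.
Player B against R4: payoffs 6, 0, 1 → best response L.
Mutual best responses: (R1, R); (R3, C); (R4, L).

Pure-strategy Nash equilibria: (R1, R), (R3, C), (R4, L)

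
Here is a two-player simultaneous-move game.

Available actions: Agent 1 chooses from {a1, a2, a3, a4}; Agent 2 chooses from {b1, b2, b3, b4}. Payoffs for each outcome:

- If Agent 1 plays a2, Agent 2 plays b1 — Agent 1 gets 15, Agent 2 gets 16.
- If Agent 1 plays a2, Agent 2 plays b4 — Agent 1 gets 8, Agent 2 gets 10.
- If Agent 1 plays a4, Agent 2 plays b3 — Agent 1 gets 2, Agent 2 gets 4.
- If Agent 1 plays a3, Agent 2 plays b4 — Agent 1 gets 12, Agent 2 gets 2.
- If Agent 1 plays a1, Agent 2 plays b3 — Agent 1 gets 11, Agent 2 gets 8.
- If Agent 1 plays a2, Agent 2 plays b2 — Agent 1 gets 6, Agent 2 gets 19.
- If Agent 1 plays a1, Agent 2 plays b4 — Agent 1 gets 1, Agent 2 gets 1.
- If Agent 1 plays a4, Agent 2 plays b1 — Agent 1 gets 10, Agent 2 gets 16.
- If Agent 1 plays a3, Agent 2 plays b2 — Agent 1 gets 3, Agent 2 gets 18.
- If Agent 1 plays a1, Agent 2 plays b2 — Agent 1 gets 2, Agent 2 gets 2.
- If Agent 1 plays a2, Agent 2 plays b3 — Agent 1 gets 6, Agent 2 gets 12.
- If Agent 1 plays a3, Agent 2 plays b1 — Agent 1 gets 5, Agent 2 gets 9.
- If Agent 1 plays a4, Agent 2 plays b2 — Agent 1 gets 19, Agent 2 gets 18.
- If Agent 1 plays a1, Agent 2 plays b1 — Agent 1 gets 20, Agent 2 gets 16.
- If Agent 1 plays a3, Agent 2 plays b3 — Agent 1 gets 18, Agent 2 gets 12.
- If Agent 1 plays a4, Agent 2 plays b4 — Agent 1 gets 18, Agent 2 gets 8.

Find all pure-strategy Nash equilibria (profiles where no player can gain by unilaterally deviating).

(a1, b1) and (a4, b2)

(a1, b1): Agent 1 gets 20, best alternative 15; Agent 2 gets 16, best alternative 8. No profitable deviation — NE.
(a1, b2): Agent 1 can switch to a2 (2 → 6). Not NE.
(a1, b3): Agent 1 can switch to a3 (11 → 18). Not NE.
(a1, b4): Agent 1 can switch to a2 (1 → 8). Not NE.
(a2, b1): Agent 1 can switch to a1 (15 → 20). Not NE.
(a2, b2): Agent 1 can switch to a4 (6 → 19). Not NE.
(a2, b3): Agent 1 can switch to a1 (6 → 11). Not NE.
(a4, b2): Agent 1 gets 19, best alternative 6; Agent 2 gets 18, best alternative 16. No profitable deviation — NE.
(The remaining 8 profiles each have a profitable deviation by the same check.)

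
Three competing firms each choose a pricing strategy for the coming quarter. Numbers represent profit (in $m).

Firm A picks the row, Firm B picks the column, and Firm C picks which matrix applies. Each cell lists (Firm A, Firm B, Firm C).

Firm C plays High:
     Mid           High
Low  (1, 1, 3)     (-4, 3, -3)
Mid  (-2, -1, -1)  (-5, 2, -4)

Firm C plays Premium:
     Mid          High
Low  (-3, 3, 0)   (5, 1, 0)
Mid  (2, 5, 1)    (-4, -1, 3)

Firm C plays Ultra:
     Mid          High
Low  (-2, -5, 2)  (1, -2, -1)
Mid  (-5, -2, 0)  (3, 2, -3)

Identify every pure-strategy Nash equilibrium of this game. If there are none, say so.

(Low, Mid, High): Firm B can switch to High (1 → 3). Not NE.
(Low, Mid, Premium): Firm A can switch to Mid (-3 → 2). Not NE.
(Low, Mid, Ultra): Firm B can switch to High (-5 → -2). Not NE.
(Low, High, High): Firm C can switch to Premium (-3 → 0). Not NE.
(Low, High, Premium): Firm B can switch to Mid (1 → 3). Not NE.
(Low, High, Ultra): Firm A can switch to Mid (1 → 3). Not NE.
(Mid, Mid, High): Firm A can switch to Low (-2 → 1). Not NE.
(Mid, Mid, Premium): Firm A gets 2, best alternative -3; Firm B gets 5, best alternative -1; Firm C gets 1, best alternative 0. No profitable deviation — NE.
(Mid, Mid, Ultra): Firm A can switch to Low (-5 → -2). Not NE.
(Mid, High, High): Firm A can switch to Low (-5 → -4). Not NE.
(Mid, High, Premium): Firm A can switch to Low (-4 → 5). Not NE.
(The remaining 1 profile has a profitable deviation by the same check.)

Pure NE: (Mid, Mid, Premium)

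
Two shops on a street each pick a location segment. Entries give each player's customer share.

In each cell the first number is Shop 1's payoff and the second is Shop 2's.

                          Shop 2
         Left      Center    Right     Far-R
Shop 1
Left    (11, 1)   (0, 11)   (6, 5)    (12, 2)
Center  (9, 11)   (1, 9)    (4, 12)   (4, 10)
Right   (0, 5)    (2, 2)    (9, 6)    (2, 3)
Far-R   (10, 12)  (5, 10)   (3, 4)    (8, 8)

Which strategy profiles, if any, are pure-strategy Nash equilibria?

Shop 1 against Left: payoffs 11, 9, 0, 10 → best response Left.
Shop 1 against Center: payoffs 0, 1, 2, 5 → best response Far-R.
Shop 1 against Right: payoffs 6, 4, 9, 3 → best response Right.
Shop 1 against Far-R: payoffs 12, 4, 2, 8 → best response Left.
Shop 2 against Left: payoffs 1, 11, 5, 2 → best response Center.
Shop 2 against Center: payoffs 11, 9, 12, 10 → best response Right.
Shop 2 against Right: payoffs 5, 2, 6, 3 → best response Right.
Shop 2 against Far-R: payoffs 12, 10, 4, 8 → best response Left.
Mutual best responses: (Right, Right).

The unique pure-strategy Nash equilibrium is (Right, Right).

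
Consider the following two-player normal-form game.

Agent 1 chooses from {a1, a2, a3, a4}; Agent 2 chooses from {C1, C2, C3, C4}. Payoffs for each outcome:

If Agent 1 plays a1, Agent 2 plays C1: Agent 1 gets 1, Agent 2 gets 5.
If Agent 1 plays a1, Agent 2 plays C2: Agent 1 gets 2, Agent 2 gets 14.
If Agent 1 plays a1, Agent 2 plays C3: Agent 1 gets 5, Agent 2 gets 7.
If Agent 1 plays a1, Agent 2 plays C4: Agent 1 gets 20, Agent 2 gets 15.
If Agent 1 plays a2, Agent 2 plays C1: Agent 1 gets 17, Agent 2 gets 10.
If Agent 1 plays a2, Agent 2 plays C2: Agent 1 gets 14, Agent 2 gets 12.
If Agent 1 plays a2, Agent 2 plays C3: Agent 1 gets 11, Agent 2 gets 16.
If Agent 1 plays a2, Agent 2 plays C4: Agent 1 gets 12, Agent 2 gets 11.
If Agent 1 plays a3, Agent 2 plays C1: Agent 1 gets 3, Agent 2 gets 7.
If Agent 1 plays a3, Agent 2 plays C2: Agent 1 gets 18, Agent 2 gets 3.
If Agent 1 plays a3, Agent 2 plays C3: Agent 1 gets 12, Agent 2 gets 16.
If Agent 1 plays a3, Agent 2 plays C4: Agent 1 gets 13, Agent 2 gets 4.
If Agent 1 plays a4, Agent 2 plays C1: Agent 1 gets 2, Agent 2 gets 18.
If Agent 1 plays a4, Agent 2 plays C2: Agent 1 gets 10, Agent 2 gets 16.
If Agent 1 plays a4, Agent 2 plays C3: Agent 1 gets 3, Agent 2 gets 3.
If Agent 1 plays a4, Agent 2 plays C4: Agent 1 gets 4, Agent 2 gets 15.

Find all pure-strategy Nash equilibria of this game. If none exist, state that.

For each strategy profile, look for a profitable unilateral deviation.
(a1, C1): Agent 1 can switch to a2 (1 → 17). Not NE.
(a1, C2): Agent 1 can switch to a2 (2 → 14). Not NE.
(a1, C3): Agent 1 can switch to a2 (5 → 11). Not NE.
(a1, C4): Agent 1 gets 20, best alternative 13; Agent 2 gets 15, best alternative 14. No profitable deviation — NE.
(a2, C1): Agent 2 can switch to C2 (10 → 12). Not NE.
(a2, C2): Agent 1 can switch to a3 (14 → 18). Not NE.
(a2, C3): Agent 1 can switch to a3 (11 → 12). Not NE.
(a2, C4): Agent 1 can switch to a1 (12 → 20). Not NE.
(a3, C1): Agent 1 can switch to a2 (3 → 17). Not NE.
(a3, C2): Agent 2 can switch to C1 (3 → 7). Not NE.
(a3, C3): Agent 1 gets 12, best alternative 11; Agent 2 gets 16, best alternative 7. No profitable deviation — NE.
(a3, C4): Agent 1 can switch to a1 (13 → 20). Not NE.
(a4, C1): Agent 1 can switch to a2 (2 → 17). Not NE.
(a4, C2): Agent 1 can switch to a2 (10 → 14). Not NE.
(The remaining 2 profiles each have a profitable deviation by the same check.)

Pure-strategy Nash equilibria: (a1, C4), (a3, C3)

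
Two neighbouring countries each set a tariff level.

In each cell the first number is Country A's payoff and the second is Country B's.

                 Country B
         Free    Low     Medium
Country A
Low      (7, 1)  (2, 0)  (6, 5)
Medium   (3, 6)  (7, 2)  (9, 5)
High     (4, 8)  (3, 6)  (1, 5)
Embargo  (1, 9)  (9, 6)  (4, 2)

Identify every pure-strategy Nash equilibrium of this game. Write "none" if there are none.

none

For each strategy profile, look for a profitable unilateral deviation.
(Low, Free): Country B can switch to Medium (1 → 5). Not NE.
(Low, Low): Country A can switch to Medium (2 → 7). Not NE.
(Low, Medium): Country A can switch to Medium (6 → 9). Not NE.
(Medium, Free): Country A can switch to Low (3 → 7). Not NE.
(Medium, Low): Country A can switch to Embargo (7 → 9). Not NE.
(Medium, Medium): Country B can switch to Free (5 → 6). Not NE.
(The remaining 6 profiles each have a profitable deviation by the same check.)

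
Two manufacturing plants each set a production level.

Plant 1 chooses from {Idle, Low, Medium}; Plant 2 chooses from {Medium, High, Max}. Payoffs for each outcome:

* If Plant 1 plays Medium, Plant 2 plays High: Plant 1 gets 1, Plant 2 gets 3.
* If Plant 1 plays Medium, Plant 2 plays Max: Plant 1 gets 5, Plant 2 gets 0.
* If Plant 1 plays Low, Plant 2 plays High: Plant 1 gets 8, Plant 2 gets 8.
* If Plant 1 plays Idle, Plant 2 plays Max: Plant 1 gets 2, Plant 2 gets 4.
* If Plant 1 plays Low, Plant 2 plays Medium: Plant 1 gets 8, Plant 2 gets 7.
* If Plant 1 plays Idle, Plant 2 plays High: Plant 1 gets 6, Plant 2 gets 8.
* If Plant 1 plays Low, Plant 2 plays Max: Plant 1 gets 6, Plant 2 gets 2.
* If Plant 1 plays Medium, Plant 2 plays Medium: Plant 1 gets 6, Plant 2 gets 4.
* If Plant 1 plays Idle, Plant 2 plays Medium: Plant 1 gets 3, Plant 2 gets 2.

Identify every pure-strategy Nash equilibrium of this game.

The unique pure-strategy Nash equilibrium is (Low, High).

Plant 1 against Medium: payoffs 3, 8, 6 → best response Low.
Plant 1 against High: payoffs 6, 8, 1 → best response Low.
Plant 1 against Max: payoffs 2, 6, 5 → best response Low.
Plant 2 against Idle: payoffs 2, 8, 4 → best response High.
Plant 2 against Low: payoffs 7, 8, 2 → best response High.
Plant 2 against Medium: payoffs 4, 3, 0 → best response Medium.
Mutual best responses: (Low, High).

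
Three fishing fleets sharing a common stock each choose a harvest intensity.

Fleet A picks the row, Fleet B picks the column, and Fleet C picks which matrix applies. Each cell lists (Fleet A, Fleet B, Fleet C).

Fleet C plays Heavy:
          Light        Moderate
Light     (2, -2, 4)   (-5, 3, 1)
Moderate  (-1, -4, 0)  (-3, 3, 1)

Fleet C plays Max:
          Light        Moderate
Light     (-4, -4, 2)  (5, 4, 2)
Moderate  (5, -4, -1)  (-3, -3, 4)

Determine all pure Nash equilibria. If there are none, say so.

Fleet A against (Light, Heavy): payoffs 2, -1 → best response Light.
Fleet A against (Light, Max): payoffs -4, 5 → best response Moderate.
Fleet A against (Moderate, Heavy): payoffs -5, -3 → best response Moderate.
Fleet A against (Moderate, Max): payoffs 5, -3 → best response Light.
Fleet B against (Light, Heavy): payoffs -2, 3 → best response Moderate.
Fleet B against (Light, Max): payoffs -4, 4 → best response Moderate.
Fleet B against (Moderate, Heavy): payoffs -4, 3 → best response Moderate.
Fleet B against (Moderate, Max): payoffs -4, -3 → best response Moderate.
Fleet C against (Light, Light): payoffs 4, 2 → best response Heavy.
Fleet C against (Light, Moderate): payoffs 1, 2 → best response Max.
Fleet C against (Moderate, Light): payoffs 0, -1 → best response Heavy.
Fleet C against (Moderate, Moderate): payoffs 1, 4 → best response Max.
Mutual best responses: (Light, Moderate, Max).

(Light, Moderate, Max)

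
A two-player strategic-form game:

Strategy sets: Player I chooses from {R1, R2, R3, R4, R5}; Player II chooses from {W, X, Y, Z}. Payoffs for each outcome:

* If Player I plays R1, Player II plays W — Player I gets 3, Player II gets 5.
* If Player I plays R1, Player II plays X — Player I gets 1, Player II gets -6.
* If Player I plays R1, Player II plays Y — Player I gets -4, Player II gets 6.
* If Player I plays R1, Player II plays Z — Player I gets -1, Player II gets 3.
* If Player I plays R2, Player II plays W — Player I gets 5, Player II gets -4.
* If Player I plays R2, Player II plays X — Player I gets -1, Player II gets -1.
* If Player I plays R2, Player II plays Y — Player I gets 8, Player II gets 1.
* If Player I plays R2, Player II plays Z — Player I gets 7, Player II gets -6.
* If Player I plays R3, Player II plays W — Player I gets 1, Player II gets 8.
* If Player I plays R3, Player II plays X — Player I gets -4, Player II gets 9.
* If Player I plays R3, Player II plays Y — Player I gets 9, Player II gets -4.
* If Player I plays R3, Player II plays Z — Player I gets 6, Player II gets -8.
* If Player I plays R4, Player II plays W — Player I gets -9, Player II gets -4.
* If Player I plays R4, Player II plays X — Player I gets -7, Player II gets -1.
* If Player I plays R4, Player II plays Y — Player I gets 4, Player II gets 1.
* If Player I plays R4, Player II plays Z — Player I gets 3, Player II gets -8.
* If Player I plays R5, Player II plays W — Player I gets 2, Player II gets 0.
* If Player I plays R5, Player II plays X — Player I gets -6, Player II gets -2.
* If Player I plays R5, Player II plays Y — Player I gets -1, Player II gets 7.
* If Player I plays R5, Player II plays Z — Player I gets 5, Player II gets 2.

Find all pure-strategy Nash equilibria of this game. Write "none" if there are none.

This game has no pure Nash equilibrium.

Player I against W: payoffs 3, 5, 1, -9, 2 → best response R2.
Player I against X: payoffs 1, -1, -4, -7, -6 → best response R1.
Player I against Y: payoffs -4, 8, 9, 4, -1 → best response R3.
Player I against Z: payoffs -1, 7, 6, 3, 5 → best response R2.
Player II against R1: payoffs 5, -6, 6, 3 → best response Y.
Player II against R2: payoffs -4, -1, 1, -6 → best response Y.
Player II against R3: payoffs 8, 9, -4, -8 → best response X.
Player II against R4: payoffs -4, -1, 1, -8 → best response Y.
Player II against R5: payoffs 0, -2, 7, 2 → best response Y.
No profile is a mutual best response for all players.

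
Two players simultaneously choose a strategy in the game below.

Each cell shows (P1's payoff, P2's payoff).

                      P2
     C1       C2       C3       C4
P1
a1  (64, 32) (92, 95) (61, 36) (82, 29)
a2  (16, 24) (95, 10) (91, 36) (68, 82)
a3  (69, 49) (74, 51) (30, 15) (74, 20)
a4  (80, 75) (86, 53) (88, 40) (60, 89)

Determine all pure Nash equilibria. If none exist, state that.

No pure-strategy Nash equilibrium.

For each player, find the best response to each opponent profile; mutual best responses are the pure NE.
P1 against C1: payoffs 64, 16, 69, 80 → best response a4.
P1 against C2: payoffs 92, 95, 74, 86 → best response a2.
P1 against C3: payoffs 61, 91, 30, 88 → best response a2.
P1 against C4: payoffs 82, 68, 74, 60 → best response a1.
P2 against a1: payoffs 32, 95, 36, 29 → best response C2.
P2 against a2: payoffs 24, 10, 36, 82 → best response C4.
P2 against a3: payoffs 49, 51, 15, 20 → best response C2.
P2 against a4: payoffs 75, 53, 40, 89 → best response C4.
No profile is a mutual best response for all players.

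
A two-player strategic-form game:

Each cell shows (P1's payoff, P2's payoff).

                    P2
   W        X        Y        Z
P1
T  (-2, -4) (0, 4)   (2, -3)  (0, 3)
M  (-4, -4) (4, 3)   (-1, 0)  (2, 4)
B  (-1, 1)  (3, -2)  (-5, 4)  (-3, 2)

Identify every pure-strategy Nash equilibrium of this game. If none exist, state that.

Pure NE: (M, Z)

P1 against W: payoffs -2, -4, -1 → best response B.
P1 against X: payoffs 0, 4, 3 → best response M.
P1 against Y: payoffs 2, -1, -5 → best response T.
P1 against Z: payoffs 0, 2, -3 → best response M.
P2 against T: payoffs -4, 4, -3, 3 → best response X.
P2 against M: payoffs -4, 3, 0, 4 → best response Z.
P2 against B: payoffs 1, -2, 4, 2 → best response Y.
Mutual best responses: (M, Z).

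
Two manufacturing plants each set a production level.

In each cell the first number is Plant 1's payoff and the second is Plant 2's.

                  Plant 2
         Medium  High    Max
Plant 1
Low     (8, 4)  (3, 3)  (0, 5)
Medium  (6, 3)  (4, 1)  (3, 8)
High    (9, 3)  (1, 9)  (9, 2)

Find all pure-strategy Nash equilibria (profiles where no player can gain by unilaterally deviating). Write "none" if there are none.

(Low, Medium): Plant 1 can switch to High (8 → 9). Not NE.
(Low, High): Plant 1 can switch to Medium (3 → 4). Not NE.
(Low, Max): Plant 1 can switch to Medium (0 → 3). Not NE.
(Medium, Medium): Plant 1 can switch to Low (6 → 8). Not NE.
(Medium, High): Plant 2 can switch to Medium (1 → 3). Not NE.
(Medium, Max): Plant 1 can switch to High (3 → 9). Not NE.
(High, Medium): Plant 2 can switch to High (3 → 9). Not NE.
(High, High): Plant 1 can switch to Low (1 → 3). Not NE.
(High, Max): Plant 2 can switch to Medium (2 → 3). Not NE.

none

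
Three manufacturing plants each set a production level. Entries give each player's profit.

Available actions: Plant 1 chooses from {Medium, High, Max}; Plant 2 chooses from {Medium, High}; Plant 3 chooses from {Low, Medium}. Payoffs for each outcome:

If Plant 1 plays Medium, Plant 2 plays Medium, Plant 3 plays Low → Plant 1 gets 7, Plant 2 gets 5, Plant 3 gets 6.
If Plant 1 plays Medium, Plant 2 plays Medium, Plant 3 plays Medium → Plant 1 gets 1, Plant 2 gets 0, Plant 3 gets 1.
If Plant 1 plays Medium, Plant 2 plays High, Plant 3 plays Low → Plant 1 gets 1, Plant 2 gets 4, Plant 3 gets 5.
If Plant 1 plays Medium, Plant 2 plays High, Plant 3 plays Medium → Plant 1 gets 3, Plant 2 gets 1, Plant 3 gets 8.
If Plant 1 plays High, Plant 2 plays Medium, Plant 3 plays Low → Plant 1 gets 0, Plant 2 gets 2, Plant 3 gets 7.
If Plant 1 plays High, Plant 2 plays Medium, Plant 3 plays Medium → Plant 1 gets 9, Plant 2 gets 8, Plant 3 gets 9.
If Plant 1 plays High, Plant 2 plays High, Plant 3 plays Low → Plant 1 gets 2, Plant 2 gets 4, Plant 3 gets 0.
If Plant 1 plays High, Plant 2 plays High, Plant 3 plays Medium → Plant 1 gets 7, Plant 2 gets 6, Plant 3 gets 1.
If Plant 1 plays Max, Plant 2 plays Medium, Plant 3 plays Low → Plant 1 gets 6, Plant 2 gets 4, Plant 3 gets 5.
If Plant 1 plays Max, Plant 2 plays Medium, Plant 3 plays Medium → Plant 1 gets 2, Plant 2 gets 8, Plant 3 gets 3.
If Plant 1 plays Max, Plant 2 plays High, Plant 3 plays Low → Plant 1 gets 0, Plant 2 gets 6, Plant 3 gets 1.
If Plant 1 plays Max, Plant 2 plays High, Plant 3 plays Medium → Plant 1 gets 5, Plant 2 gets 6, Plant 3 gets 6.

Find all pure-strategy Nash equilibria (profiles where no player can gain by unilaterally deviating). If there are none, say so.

(Medium, Medium, Low) and (High, Medium, Medium)

For each strategy profile, look for a profitable unilateral deviation.
(Medium, Medium, Low): Plant 1 gets 7, best alternative 6; Plant 2 gets 5, best alternative 4; Plant 3 gets 6, best alternative 1. No profitable deviation — NE.
(Medium, Medium, Medium): Plant 1 can switch to High (1 → 9). Not NE.
(Medium, High, Low): Plant 1 can switch to High (1 → 2). Not NE.
(Medium, High, Medium): Plant 1 can switch to High (3 → 7). Not NE.
(High, Medium, Low): Plant 1 can switch to Medium (0 → 7). Not NE.
(High, Medium, Medium): Plant 1 gets 9, best alternative 2; Plant 2 gets 8, best alternative 6; Plant 3 gets 9, best alternative 7. No profitable deviation — NE.
(High, High, Low): Plant 3 can switch to Medium (0 → 1). Not NE.
(High, High, Medium): Plant 2 can switch to Medium (6 → 8). Not NE.
(Max, Medium, Low): Plant 1 can switch to Medium (6 → 7). Not NE.
(Max, Medium, Medium): Plant 1 can switch to High (2 → 9). Not NE.
(Max, High, Low): Plant 1 can switch to Medium (0 → 1). Not NE.
(Max, High, Medium): Plant 1 can switch to High (5 → 7). Not NE.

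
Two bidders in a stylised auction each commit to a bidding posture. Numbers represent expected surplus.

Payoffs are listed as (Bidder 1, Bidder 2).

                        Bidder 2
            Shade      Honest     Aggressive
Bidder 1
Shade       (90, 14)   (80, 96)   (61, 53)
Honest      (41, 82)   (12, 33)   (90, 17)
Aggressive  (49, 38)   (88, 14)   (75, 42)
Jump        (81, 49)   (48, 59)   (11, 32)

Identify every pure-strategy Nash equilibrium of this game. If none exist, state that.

Check each profile: it is a Nash equilibrium iff no player can strictly gain by switching unilaterally.
(Shade, Shade): Bidder 2 can switch to Honest (14 → 96). Not NE.
(Shade, Honest): Bidder 1 can switch to Aggressive (80 → 88). Not NE.
(Shade, Aggressive): Bidder 1 can switch to Honest (61 → 90). Not NE.
(Honest, Shade): Bidder 1 can switch to Shade (41 → 90). Not NE.
(Honest, Honest): Bidder 1 can switch to Shade (12 → 80). Not NE.
(Honest, Aggressive): Bidder 2 can switch to Shade (17 → 82). Not NE.
(The remaining 6 profiles each have a profitable deviation by the same check.)

none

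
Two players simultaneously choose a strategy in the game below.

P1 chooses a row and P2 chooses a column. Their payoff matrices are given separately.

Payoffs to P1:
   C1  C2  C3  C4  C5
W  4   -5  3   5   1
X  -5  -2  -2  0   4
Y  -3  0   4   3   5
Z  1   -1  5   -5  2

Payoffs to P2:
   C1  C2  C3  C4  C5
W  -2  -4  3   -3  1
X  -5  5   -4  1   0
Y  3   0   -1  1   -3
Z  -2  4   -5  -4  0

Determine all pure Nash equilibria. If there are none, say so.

P1 against C1: payoffs 4, -5, -3, 1 → best response W.
P1 against C2: payoffs -5, -2, 0, -1 → best response Y.
P1 against C3: payoffs 3, -2, 4, 5 → best response Z.
P1 against C4: payoffs 5, 0, 3, -5 → best response W.
P1 against C5: payoffs 1, 4, 5, 2 → best response Y.
P2 against W: payoffs -2, -4, 3, -3, 1 → best response C3.
P2 against X: payoffs -5, 5, -4, 1, 0 → best response C2.
P2 against Y: payoffs 3, 0, -1, 1, -3 → best response C1.
P2 against Z: payoffs -2, 4, -5, -4, 0 → best response C2.
No profile is a mutual best response for all players.

none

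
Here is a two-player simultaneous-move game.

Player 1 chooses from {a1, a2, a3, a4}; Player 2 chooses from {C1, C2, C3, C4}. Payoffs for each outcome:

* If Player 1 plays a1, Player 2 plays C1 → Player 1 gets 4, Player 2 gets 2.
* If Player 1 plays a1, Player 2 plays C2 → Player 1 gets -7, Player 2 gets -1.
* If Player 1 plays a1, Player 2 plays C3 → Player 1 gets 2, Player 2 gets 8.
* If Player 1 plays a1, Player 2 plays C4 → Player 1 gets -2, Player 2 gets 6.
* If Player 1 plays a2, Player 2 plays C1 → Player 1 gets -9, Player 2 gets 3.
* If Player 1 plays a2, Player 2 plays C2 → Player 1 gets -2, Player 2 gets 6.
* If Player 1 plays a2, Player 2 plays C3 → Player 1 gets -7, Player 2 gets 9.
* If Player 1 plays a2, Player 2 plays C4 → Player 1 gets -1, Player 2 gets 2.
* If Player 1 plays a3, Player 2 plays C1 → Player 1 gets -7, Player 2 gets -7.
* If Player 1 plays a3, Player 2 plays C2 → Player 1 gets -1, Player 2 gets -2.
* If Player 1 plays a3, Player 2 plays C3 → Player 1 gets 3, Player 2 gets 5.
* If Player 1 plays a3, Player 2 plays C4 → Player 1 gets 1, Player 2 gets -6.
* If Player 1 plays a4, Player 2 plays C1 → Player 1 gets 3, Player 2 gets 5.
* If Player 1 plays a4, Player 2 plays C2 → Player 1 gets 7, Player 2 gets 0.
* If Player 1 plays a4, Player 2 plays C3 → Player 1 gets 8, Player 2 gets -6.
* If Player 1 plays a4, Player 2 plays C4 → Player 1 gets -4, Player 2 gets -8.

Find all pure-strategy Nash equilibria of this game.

Mark each player's best response to every combination of opponents' strategies; a profile where every player is best-responding is a pure Nash equilibrium.
Player 1 against C1: payoffs 4, -9, -7, 3 → best response a1.
Player 1 against C2: payoffs -7, -2, -1, 7 → best response a4.
Player 1 against C3: payoffs 2, -7, 3, 8 → best response a4.
Player 1 against C4: payoffs -2, -1, 1, -4 → best response a3.
Player 2 against a1: payoffs 2, -1, 8, 6 → best response C3.
Player 2 against a2: payoffs 3, 6, 9, 2 → best response C3.
Player 2 against a3: payoffs -7, -2, 5, -6 → best response C3.
Player 2 against a4: payoffs 5, 0, -6, -8 → best response C1.
No profile is a mutual best response for all players.

There is no pure-strategy Nash equilibrium.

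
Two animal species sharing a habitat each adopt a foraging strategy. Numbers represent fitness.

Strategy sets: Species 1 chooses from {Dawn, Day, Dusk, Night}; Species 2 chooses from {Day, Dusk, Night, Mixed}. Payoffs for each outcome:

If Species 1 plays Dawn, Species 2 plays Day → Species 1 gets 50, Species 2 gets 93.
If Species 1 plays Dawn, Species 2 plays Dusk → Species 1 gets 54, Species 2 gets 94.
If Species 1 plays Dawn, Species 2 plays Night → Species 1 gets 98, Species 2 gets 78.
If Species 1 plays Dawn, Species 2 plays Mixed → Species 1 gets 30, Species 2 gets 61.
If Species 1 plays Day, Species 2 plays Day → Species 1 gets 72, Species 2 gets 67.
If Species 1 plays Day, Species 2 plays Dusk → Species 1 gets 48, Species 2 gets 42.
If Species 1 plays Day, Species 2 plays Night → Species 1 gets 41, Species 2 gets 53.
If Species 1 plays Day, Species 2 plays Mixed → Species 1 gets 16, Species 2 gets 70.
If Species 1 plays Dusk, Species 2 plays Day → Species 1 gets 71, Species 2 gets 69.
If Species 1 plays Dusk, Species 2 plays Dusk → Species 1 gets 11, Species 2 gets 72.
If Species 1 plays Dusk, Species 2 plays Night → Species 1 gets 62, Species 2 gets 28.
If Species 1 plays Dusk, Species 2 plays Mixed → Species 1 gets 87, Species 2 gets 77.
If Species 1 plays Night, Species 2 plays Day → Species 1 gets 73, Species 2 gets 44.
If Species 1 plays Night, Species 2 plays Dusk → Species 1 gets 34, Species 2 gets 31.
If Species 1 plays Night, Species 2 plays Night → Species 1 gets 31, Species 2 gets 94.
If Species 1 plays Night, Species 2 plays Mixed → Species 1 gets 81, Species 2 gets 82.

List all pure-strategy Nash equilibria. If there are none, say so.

(Dawn, Dusk) and (Dusk, Mixed)

(Dawn, Day): Species 1 can switch to Day (50 → 72). Not NE.
(Dawn, Dusk): Species 1 gets 54, best alternative 48; Species 2 gets 94, best alternative 93. No profitable deviation — NE.
(Dawn, Night): Species 2 can switch to Day (78 → 93). Not NE.
(Dawn, Mixed): Species 1 can switch to Dusk (30 → 87). Not NE.
(Day, Day): Species 1 can switch to Night (72 → 73). Not NE.
(Day, Dusk): Species 1 can switch to Dawn (48 → 54). Not NE.
(Day, Night): Species 1 can switch to Dawn (41 → 98). Not NE.
(Day, Mixed): Species 1 can switch to Dawn (16 → 30). Not NE.
(Dusk, Day): Species 1 can switch to Day (71 → 72). Not NE.
(Dusk, Dusk): Species 1 can switch to Dawn (11 → 54). Not NE.
(Dusk, Night): Species 1 can switch to Dawn (62 → 98). Not NE.
(Dusk, Mixed): Species 1 gets 87, best alternative 81; Species 2 gets 77, best alternative 72. No profitable deviation — NE.
(The remaining 4 profiles each have a profitable deviation by the same check.)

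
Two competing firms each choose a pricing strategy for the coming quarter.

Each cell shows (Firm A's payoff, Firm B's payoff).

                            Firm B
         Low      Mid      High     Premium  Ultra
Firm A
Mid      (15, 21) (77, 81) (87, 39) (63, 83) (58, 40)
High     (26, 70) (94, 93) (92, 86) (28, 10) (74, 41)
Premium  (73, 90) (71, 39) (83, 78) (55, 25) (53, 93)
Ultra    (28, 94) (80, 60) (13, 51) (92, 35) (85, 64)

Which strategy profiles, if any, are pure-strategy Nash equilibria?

(Mid, Low): Firm A can switch to High (15 → 26). Not NE.
(Mid, Mid): Firm A can switch to High (77 → 94). Not NE.
(Mid, High): Firm A can switch to High (87 → 92). Not NE.
(Mid, Premium): Firm A can switch to Ultra (63 → 92). Not NE.
(Mid, Ultra): Firm A can switch to High (58 → 74). Not NE.
(High, Low): Firm A can switch to Premium (26 → 73). Not NE.
(High, Mid): Firm A gets 94, best alternative 80; Firm B gets 93, best alternative 86. No profitable deviation — NE.
(High, High): Firm B can switch to Mid (86 → 93). Not NE.
(High, Premium): Firm A can switch to Mid (28 → 63). Not NE.
(High, Ultra): Firm A can switch to Ultra (74 → 85). Not NE.
(Premium, Low): Firm B can switch to Ultra (90 → 93). Not NE.
(The remaining 9 profiles each have a profitable deviation by the same check.)

(High, Mid)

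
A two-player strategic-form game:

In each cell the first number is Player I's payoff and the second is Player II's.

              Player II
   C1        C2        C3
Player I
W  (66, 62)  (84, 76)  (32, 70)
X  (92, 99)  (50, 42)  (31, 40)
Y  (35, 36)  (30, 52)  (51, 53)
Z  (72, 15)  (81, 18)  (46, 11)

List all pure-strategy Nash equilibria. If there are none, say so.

Player I against C1: payoffs 66, 92, 35, 72 → best response X.
Player I against C2: payoffs 84, 50, 30, 81 → best response W.
Player I against C3: payoffs 32, 31, 51, 46 → best response Y.
Player II against W: payoffs 62, 76, 70 → best response C2.
Player II against X: payoffs 99, 42, 40 → best response C1.
Player II against Y: payoffs 36, 52, 53 → best response C3.
Player II against Z: payoffs 15, 18, 11 → best response C2.
Mutual best responses: (W, C2); (X, C1); (Y, C3).

The pure Nash equilibria are (W, C2) and (X, C1) and (Y, C3).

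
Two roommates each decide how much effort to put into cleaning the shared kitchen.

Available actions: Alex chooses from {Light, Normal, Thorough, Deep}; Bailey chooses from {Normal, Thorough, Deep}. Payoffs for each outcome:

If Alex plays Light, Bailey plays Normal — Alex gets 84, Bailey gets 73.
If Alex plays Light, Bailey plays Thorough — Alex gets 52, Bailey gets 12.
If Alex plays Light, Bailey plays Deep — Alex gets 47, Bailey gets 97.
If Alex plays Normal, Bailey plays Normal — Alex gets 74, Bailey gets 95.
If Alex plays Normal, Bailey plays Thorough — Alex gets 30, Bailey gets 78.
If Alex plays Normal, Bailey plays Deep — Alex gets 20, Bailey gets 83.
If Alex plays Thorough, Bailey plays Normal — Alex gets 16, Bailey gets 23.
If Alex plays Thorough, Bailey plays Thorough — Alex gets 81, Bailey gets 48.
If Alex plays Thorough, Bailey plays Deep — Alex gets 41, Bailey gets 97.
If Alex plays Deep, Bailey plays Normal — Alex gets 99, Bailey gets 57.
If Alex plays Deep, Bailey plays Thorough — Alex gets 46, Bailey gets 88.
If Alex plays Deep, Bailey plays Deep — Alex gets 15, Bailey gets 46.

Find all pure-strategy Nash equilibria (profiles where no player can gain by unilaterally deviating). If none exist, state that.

Alex against Normal: payoffs 84, 74, 16, 99 → best response Deep.
Alex against Thorough: payoffs 52, 30, 81, 46 → best response Thorough.
Alex against Deep: payoffs 47, 20, 41, 15 → best response Light.
Bailey against Light: payoffs 73, 12, 97 → best response Deep.
Bailey against Normal: payoffs 95, 78, 83 → best response Normal.
Bailey against Thorough: payoffs 23, 48, 97 → best response Deep.
Bailey against Deep: payoffs 57, 88, 46 → best response Thorough.
Mutual best responses: (Light, Deep).

Pure NE: (Light, Deep)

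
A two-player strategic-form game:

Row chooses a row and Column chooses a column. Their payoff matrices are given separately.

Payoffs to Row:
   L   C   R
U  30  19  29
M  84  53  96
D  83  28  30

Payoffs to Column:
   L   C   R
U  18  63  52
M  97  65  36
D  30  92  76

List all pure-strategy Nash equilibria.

Pure NE: (M, L)

(U, L): Row can switch to M (30 → 84). Not NE.
(U, C): Row can switch to M (19 → 53). Not NE.
(U, R): Row can switch to M (29 → 96). Not NE.
(M, L): Row gets 84, best alternative 83; Column gets 97, best alternative 65. No profitable deviation — NE.
(M, C): Column can switch to L (65 → 97). Not NE.
(M, R): Column can switch to L (36 → 97). Not NE.
(D, L): Row can switch to M (83 → 84). Not NE.
(D, C): Row can switch to M (28 → 53). Not NE.
(D, R): Row can switch to M (30 → 96). Not NE.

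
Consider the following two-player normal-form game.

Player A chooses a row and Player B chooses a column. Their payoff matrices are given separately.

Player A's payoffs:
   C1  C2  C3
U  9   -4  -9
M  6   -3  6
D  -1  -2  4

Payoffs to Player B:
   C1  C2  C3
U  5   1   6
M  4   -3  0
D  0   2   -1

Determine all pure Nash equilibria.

(U, C1): Player B can switch to C3 (5 → 6). Not NE.
(U, C2): Player A can switch to M (-4 → -3). Not NE.
(U, C3): Player A can switch to M (-9 → 6). Not NE.
(M, C1): Player A can switch to U (6 → 9). Not NE.
(M, C2): Player A can switch to D (-3 → -2). Not NE.
(M, C3): Player B can switch to C1 (0 → 4). Not NE.
(D, C2): Player A gets -2, best alternative -3; Player B gets 2, best alternative 0. No profitable deviation — NE.
(The remaining 2 profiles each have a profitable deviation by the same check.)

Pure NE: (D, C2)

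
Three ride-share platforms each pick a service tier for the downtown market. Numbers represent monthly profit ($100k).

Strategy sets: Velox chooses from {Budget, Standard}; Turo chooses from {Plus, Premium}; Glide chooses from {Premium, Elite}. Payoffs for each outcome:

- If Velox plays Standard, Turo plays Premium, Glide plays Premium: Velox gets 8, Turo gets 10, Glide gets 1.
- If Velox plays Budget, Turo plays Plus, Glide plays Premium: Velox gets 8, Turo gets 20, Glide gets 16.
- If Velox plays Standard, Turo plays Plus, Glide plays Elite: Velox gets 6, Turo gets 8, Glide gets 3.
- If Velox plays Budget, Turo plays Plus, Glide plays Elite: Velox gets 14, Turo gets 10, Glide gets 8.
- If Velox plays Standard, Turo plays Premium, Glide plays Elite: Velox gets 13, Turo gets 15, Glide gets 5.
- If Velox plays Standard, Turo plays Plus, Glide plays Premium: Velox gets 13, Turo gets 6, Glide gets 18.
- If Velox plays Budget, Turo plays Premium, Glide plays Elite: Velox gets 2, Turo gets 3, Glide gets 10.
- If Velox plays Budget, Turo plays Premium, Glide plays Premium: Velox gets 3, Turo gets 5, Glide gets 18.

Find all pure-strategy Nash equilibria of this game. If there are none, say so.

Velox against (Plus, Premium): payoffs 8, 13 → best response Standard.
Velox against (Plus, Elite): payoffs 14, 6 → best response Budget.
Velox against (Premium, Premium): payoffs 3, 8 → best response Standard.
Velox against (Premium, Elite): payoffs 2, 13 → best response Standard.
Turo against (Budget, Premium): payoffs 20, 5 → best response Plus.
Turo against (Budget, Elite): payoffs 10, 3 → best response Plus.
Turo against (Standard, Premium): payoffs 6, 10 → best response Premium.
Turo against (Standard, Elite): payoffs 8, 15 → best response Premium.
Glide against (Budget, Plus): payoffs 16, 8 → best response Premium.
Glide against (Budget, Premium): payoffs 18, 10 → best response Premium.
Glide against (Standard, Plus): payoffs 18, 3 → best response Premium.
Glide against (Standard, Premium): payoffs 1, 5 → best response Elite.
Mutual best responses: (Standard, Premium, Elite).

The unique pure-strategy Nash equilibrium is (Standard, Premium, Elite).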